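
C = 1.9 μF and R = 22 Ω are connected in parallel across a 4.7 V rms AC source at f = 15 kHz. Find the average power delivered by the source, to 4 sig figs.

1.004 W

ω = 2πf = 94250 rad/s
X_C = 1/(ωC) = 5.584 Ω
Parallel: admittances add. Y = 1/R + jωC
Y = (0.04545 + j0.1791) S
|Y| = 0.1847 S → |Z| = 1/|Y| = 5.413 Ω, ∠Z = −∠Y = -75.76°
I = V/|Z| = 868.3 mA
P = VI cos φ = 4.7 × 0.8683 × cos(-75.76°) = 1.004 W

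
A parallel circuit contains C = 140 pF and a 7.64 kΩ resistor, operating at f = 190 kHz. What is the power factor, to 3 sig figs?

ω = 2πf = 1.194e+06 rad/s
X_C = 1/(ωC) = 5980 Ω
Parallel: admittances add. Y = 1/R + jωC
Y = (0.000131 + j0.000167) S
|Y| = 0.000212 S → |Z| = 1/|Y| = 4710 Ω, ∠Z = −∠Y = -51.9°
cos φ = cos(-51.9°) = 0.617

0.617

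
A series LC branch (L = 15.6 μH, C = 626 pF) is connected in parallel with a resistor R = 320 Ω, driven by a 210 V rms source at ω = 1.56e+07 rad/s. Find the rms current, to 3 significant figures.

X_L = ωL = 243 Ω
X_C = 1/(ωC) = 102 Ω
Branch 1: Z₁ = R = 320 Ω
Branch 2 (series LC): Z₂ = j(X_L − X_C) = j141 Ω
Parallel: Z = Z₁Z₂/(Z₁+Z₂), |Z| = 129 Ω, ∠Z = 66.2°
I = V/|Z| = 210/129 = 1.63 A

1.63 A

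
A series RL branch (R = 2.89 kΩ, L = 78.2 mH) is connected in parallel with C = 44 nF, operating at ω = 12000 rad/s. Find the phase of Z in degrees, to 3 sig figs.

-53.7°

X_L = ωL = 938 Ω
X_C = 1/(ωC) = 1890 Ω
Branch 1 (R+jX_L): Z₁ = 2890 + j938 Ω, |Z₁| = 3040 Ω
Branch 2 (−jX_C): Z₂ = −j1890 Ω
Parallel: Z = Z₁Z₂/(Z₁+Z₂), |Z| = 1890 Ω, ∠Z = -53.7°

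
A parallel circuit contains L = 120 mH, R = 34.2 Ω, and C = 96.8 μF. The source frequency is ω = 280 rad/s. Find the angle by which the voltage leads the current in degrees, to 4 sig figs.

X_L = ωL = 33.60 Ω
X_C = 1/(ωC) = 36.89 Ω
Parallel: admittances add. Y = 1/R + 1/(jωL) + jωC
Y = (0.02924 − j0.002658) S
|Y| = 0.02936 S → |Z| = 1/|Y| = 34.06 Ω, ∠Z = −∠Y = 5.194°

5.194°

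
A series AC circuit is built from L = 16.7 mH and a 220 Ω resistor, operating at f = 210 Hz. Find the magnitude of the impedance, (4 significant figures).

221.1 Ω

ω = 2πf = 1319 rad/s
X_L = ωL = 22.04 Ω
Z = 220.0 + j22.04 Ω
|Z| = √(220.0² + 22.04²) = 221.1 Ω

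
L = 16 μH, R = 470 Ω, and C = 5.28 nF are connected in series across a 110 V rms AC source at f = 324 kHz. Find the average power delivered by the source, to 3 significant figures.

25.3 W

ω = 2πf = 2.036e+06 rad/s
X_L = ωL = 32.6 Ω
X_C = 1/(ωC) = 93.0 Ω
Net reactance X = X_L − X_C = -60.5 Ω
Z = 470 − j60.5 Ω
|Z| = √(470² + 60.5²) = 474 Ω
∠Z = arctan(-60.5/470) = -7.33°
I = V/|Z| = 232 mA
P = VI cos φ = 110 × 0.232 × cos(-7.33°) = 25.3 W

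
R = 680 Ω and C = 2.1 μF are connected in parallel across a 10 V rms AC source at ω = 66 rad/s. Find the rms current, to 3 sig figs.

X_C = 1/(ωC) = 7220 Ω
Parallel: admittances add. Y = 1/R + jωC
Y = (0.00147 + j0.000139) S
|Y| = 0.00148 S → |Z| = 1/|Y| = 677 Ω, ∠Z = −∠Y = -5.38°
I = V/|Z| = 10/677 = 14.8 mA

14.8 mA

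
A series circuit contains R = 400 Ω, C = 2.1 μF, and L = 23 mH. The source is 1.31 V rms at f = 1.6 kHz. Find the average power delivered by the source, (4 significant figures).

3.542 mW

ω = 2πf = 10050 rad/s
X_L = ωL = 231.2 Ω
X_C = 1/(ωC) = 47.37 Ω
Net reactance X = X_L − X_C = 183.9 Ω
Z = 400.0 + j183.9 Ω
|Z| = √(400.0² + 183.9²) = 440.2 Ω
∠Z = arctan(183.9/400.0) = 24.69°
I = V/|Z| = 2.976 mA
P = VI cos φ = 1.31 × 0.002976 × cos(24.69°) = 3.542 mW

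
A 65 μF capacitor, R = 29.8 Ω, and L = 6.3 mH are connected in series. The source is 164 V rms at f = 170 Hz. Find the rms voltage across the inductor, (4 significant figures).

35.86 V

ω = 2πf = 1068 rad/s
X_L = ωL = 6.729 Ω
X_C = 1/(ωC) = 14.40 Ω
Net reactance X = X_L − X_C = -7.674 Ω
Z = 29.80 − j7.674 Ω
|Z| = √(29.80² + 7.674²) = 30.77 Ω
I = V/|Z| = 5.329 A
V_L = I·|Z_L| = 5.329 × 6.729 = 35.86 V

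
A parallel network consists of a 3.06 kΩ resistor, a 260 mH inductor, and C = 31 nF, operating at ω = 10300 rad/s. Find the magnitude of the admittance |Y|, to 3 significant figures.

331 μS

X_L = ωL = 2680 Ω
X_C = 1/(ωC) = 3130 Ω
Parallel: admittances add. Y = 1/R + 1/(jωL) + jωC
Y = (0.000327 − j5.41e-05) S
|Y| = 0.000331 S → |Z| = 1/|Y| = 3020 Ω, ∠Z = −∠Y = 9.40°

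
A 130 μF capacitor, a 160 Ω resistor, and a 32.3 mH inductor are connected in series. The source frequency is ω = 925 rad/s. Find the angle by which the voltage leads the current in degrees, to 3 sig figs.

7.67°

X_L = ωL = 29.9 Ω
X_C = 1/(ωC) = 8.32 Ω
Net reactance X = X_L − X_C = 21.6 Ω
Z = 160 + j21.6 Ω
|Z| = √(160² + 21.6²) = 161 Ω
∠Z = arctan(21.6/160) = 7.67°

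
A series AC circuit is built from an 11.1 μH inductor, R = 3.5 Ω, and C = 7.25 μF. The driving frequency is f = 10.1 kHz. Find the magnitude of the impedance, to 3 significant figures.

3.80 Ω

ω = 2πf = 63460 rad/s
X_L = ωL = 0.704 Ω
X_C = 1/(ωC) = 2.17 Ω
Net reactance X = X_L − X_C = -1.47 Ω
Z = 3.50 − j1.47 Ω
|Z| = √(3.50² + 1.47²) = 3.80 Ω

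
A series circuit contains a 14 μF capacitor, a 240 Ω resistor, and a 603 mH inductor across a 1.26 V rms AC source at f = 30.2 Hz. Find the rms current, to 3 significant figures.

3.55 mA

ω = 2πf = 189.8 rad/s
X_L = ωL = 114 Ω
X_C = 1/(ωC) = 376 Ω
Net reactance X = X_L − X_C = -262 Ω
Z = 240 − j262 Ω
|Z| = √(240² + 262²) = 355 Ω
I = V/|Z| = 1.26/355 = 3.55 mA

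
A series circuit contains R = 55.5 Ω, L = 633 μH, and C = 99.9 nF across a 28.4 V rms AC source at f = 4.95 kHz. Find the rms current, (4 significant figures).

ω = 2πf = 31100 rad/s
X_L = ωL = 19.69 Ω
X_C = 1/(ωC) = 321.8 Ω
Net reactance X = X_L − X_C = -302.2 Ω
Z = 55.50 − j302.2 Ω
|Z| = √(55.50² + 302.2²) = 307.2 Ω
I = V/|Z| = 28.4/307.2 = 92.44 mA

92.44 mA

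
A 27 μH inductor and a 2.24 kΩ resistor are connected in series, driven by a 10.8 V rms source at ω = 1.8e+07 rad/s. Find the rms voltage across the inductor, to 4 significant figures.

2.290 V

X_L = ωL = 486.0 Ω
Z = 2240 + j486.0 Ω
|Z| = √(2240² + 486.0²) = 2292 Ω
I = V/|Z| = 4.712 mA
V_L = I·|Z_L| = 0.004712 × 486.0 = 2.290 V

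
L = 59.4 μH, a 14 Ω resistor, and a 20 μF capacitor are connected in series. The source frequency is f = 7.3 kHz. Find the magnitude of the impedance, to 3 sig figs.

14.1 Ω

ω = 2πf = 45870 rad/s
X_L = ωL = 2.72 Ω
X_C = 1/(ωC) = 1.09 Ω
Net reactance X = X_L − X_C = 1.63 Ω
Z = 14.0 + j1.63 Ω
|Z| = √(14.0² + 1.63²) = 14.1 Ω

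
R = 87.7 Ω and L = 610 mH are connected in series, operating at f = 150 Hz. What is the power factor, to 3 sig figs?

ω = 2πf = 942.5 rad/s
X_L = ωL = 575 Ω
Z = 87.7 + j575 Ω
|Z| = √(87.7² + 575²) = 582 Ω
∠Z = arctan(575/87.7) = 81.3°
cos φ = cos(81.3°) = 0.151

0.151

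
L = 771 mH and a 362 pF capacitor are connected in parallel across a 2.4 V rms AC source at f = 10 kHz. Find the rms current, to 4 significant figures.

5.046 μA

ω = 2πf = 62830 rad/s
X_L = ωL = 48440 Ω
X_C = 1/(ωC) = 43970 Ω
Parallel: admittances add. Y = 1/(jωL) + jωC
Y = (0 + j2.102e-06) S
|Y| = 2.102e-06 S → |Z| = 1/|Y| = 475600 Ω, ∠Z = −∠Y = -90.00°
I = V/|Z| = 2.4/475600 = 5.046 μA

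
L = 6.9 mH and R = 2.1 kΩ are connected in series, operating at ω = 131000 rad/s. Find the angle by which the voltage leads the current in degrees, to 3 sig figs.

23.3°

X_L = ωL = 904 Ω
Z = 2100 + j904 Ω
|Z| = √(2100² + 904²) = 2290 Ω
∠Z = arctan(904/2100) = 23.3°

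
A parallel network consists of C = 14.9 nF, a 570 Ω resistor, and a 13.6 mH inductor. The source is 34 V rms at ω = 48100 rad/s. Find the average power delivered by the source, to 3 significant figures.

X_L = ωL = 654 Ω
X_C = 1/(ωC) = 1400 Ω
Parallel: admittances add. Y = 1/R + 1/(jωL) + jωC
Y = (0.00175 − j0.000812) S
|Y| = 0.00193 S → |Z| = 1/|Y| = 517 Ω, ∠Z = −∠Y = 24.8°
I = V/|Z| = 65.7 mA
P = VI cos φ = 34 × 0.0657 × cos(24.8°) = 2.03 W

2.03 W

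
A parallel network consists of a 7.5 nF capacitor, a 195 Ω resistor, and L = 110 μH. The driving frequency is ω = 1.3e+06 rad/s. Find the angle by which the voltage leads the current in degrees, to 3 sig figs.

X_L = ωL = 143 Ω
X_C = 1/(ωC) = 103 Ω
Parallel: admittances add. Y = 1/R + 1/(jωL) + jωC
Y = (0.00513 + j0.00276) S
|Y| = 0.00582 S → |Z| = 1/|Y| = 172 Ω, ∠Z = −∠Y = -28.3°

-28.3°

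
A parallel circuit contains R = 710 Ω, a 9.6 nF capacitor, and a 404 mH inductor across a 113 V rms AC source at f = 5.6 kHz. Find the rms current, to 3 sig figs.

ω = 2πf = 35190 rad/s
X_L = ωL = 14200 Ω
X_C = 1/(ωC) = 2960 Ω
Parallel: admittances add. Y = 1/R + 1/(jωL) + jωC
Y = (0.00141 + j0.000267) S
|Y| = 0.00143 S → |Z| = 1/|Y| = 698 Ω, ∠Z = −∠Y = -10.8°
I = V/|Z| = 113/698 = 162 mA

162 mA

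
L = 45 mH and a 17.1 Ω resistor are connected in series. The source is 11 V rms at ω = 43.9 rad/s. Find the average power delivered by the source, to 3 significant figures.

X_L = ωL = 1.98 Ω
Z = 17.1 + j1.98 Ω
|Z| = √(17.1² + 1.98²) = 17.2 Ω
∠Z = arctan(1.98/17.1) = 6.59°
I = V/|Z| = 639 mA
P = VI cos φ = 11 × 0.639 × cos(6.59°) = 6.98 W

6.98 W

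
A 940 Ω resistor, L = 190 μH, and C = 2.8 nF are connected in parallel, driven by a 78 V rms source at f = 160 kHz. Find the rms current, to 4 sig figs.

ω = 2πf = 1.005e+06 rad/s
X_L = ωL = 191.0 Ω
X_C = 1/(ωC) = 355.3 Ω
Parallel: admittances add. Y = 1/R + 1/(jωL) + jωC
Y = (0.001064 − j0.002420) S
|Y| = 0.002644 S → |Z| = 1/|Y| = 378.2 Ω, ∠Z = −∠Y = 66.27°
I = V/|Z| = 78/378.2 = 206.2 mA

206.2 mA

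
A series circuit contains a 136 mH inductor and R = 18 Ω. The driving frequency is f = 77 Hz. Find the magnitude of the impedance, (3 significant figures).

ω = 2πf = 483.8 rad/s
X_L = ωL = 65.8 Ω
Z = 18.0 + j65.8 Ω
|Z| = √(18.0² + 65.8²) = 68.2 Ω

68.2 Ω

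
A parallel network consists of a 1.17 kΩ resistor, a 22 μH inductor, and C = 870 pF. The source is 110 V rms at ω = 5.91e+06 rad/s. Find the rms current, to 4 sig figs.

295.8 mA

X_L = ωL = 130.0 Ω
X_C = 1/(ωC) = 194.5 Ω
Parallel: admittances add. Y = 1/R + 1/(jωL) + jωC
Y = (0.0008547 − j0.002549) S
|Y| = 0.002689 S → |Z| = 1/|Y| = 371.9 Ω, ∠Z = −∠Y = 71.47°
I = V/|Z| = 110/371.9 = 295.8 mA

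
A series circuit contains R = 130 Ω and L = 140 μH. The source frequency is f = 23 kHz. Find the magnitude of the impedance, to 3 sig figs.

132 Ω

ω = 2πf = 144500 rad/s
X_L = ωL = 20.2 Ω
Z = 130 + j20.2 Ω
|Z| = √(130² + 20.2²) = 132 Ω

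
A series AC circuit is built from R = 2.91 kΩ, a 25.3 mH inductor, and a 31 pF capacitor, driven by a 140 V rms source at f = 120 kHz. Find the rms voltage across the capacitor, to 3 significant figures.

251 V

ω = 2πf = 754000 rad/s
X_L = ωL = 19100 Ω
X_C = 1/(ωC) = 42800 Ω
Net reactance X = X_L − X_C = -23700 Ω
Z = 2910 − j23700 Ω
|Z| = √(2910² + 23700²) = 23900 Ω
I = V/|Z| = 5.86 mA
V_C = I·|Z_C| = 0.00586 × 42800 = 251 V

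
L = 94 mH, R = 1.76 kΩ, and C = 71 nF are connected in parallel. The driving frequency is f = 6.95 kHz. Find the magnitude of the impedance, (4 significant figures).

343.3 Ω

ω = 2πf = 43670 rad/s
X_L = ωL = 4105 Ω
X_C = 1/(ωC) = 322.5 Ω
Parallel: admittances add. Y = 1/R + 1/(jωL) + jωC
Y = (0.0005682 + j0.002857) S
|Y| = 0.002913 S → |Z| = 1/|Y| = 343.3 Ω, ∠Z = −∠Y = -78.75°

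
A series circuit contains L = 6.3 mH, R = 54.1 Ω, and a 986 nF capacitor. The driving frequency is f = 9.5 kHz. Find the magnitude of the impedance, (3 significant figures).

ω = 2πf = 59690 rad/s
X_L = ωL = 376 Ω
X_C = 1/(ωC) = 17.0 Ω
Net reactance X = X_L − X_C = 359 Ω
Z = 54.1 + j359 Ω
|Z| = √(54.1² + 359²) = 363 Ω

363 Ω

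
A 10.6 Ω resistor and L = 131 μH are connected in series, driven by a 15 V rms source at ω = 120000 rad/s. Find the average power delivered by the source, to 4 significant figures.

6.635 W

X_L = ωL = 15.72 Ω
Z = 10.60 + j15.72 Ω
|Z| = √(10.60² + 15.72²) = 18.96 Ω
∠Z = arctan(15.72/10.60) = 56.01°
I = V/|Z| = 791.1 mA
P = VI cos φ = 15 × 0.7911 × cos(56.01°) = 6.635 W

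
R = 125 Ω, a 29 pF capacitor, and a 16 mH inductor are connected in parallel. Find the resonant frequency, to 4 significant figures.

ω₀ = 1/√(LC) = 1/√(0.016 × 2.9e-11) = 1.468e+06 rad/s
f₀ = ω₀/(2π) = 233.6 kHz

233.6 kHz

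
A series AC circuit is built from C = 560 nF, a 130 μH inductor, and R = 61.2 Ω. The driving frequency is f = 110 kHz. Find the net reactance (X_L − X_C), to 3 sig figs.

ω = 2πf = 691200 rad/s
X_L = ωL = 89.8 Ω
X_C = 1/(ωC) = 2.58 Ω
X = 89.8 − 2.58 = 87.3 Ω

87.3 Ω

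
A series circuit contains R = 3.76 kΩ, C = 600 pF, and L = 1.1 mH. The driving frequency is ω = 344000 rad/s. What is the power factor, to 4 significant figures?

X_L = ωL = 378.4 Ω
X_C = 1/(ωC) = 4845 Ω
Net reactance X = X_L − X_C = -4467 Ω
Z = 3760 − j4467 Ω
|Z| = √(3760² + 4467²) = 5838 Ω
∠Z = arctan(-4467/3760) = -49.91°
cos φ = cos(-49.91°) = 0.6440

0.6440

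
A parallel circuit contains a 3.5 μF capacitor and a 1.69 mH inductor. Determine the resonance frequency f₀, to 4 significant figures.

ω₀ = 1/√(LC) = 1/√(0.00169 × 3.5e-06) = 13000 rad/s
f₀ = ω₀/(2π) = 2.069 kHz

2.069 kHz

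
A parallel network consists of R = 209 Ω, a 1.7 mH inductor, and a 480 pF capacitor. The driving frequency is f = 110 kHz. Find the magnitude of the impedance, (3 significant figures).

208 Ω

ω = 2πf = 691200 rad/s
X_L = ωL = 1170 Ω
X_C = 1/(ωC) = 3010 Ω
Parallel: admittances add. Y = 1/R + 1/(jωL) + jωC
Y = (0.00478 − j0.000519) S
|Y| = 0.00481 S → |Z| = 1/|Y| = 208 Ω, ∠Z = −∠Y = 6.19°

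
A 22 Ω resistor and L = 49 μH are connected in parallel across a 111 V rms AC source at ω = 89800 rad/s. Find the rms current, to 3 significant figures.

25.7 A

X_L = ωL = 4.40 Ω
Parallel: admittances add. Y = 1/R + 1/(jωL)
Y = (0.0455 − j0.227) S
|Y| = 0.232 S → |Z| = 1/|Y| = 4.31 Ω, ∠Z = −∠Y = 78.7°
I = V/|Z| = 111/4.31 = 25.7 A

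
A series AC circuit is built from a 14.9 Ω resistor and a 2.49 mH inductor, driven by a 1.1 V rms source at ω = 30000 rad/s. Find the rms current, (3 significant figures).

14.4 mA

X_L = ωL = 74.7 Ω
Z = 14.9 + j74.7 Ω
|Z| = √(14.9² + 74.7²) = 76.2 Ω
I = V/|Z| = 1.1/76.2 = 14.4 mA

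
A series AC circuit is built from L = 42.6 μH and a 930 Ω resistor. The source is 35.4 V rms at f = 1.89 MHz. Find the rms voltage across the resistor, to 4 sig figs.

31.10 V

ω = 2πf = 1.188e+07 rad/s
X_L = ωL = 505.9 Ω
Z = 930.0 + j505.9 Ω
|Z| = √(930.0² + 505.9²) = 1059 Ω
I = V/|Z| = 33.44 mA
V_R = I·|Z_R| = 0.03344 × 930.0 = 31.10 V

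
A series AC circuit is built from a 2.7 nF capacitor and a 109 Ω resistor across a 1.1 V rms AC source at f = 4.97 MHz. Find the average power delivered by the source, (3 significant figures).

ω = 2πf = 3.123e+07 rad/s
X_C = 1/(ωC) = 11.9 Ω
Z = 109 − j11.9 Ω
|Z| = √(109² + 11.9²) = 110 Ω
∠Z = arctan(-11.9/109) = -6.21°
I = V/|Z| = 10.0 mA
P = VI cos φ = 1.1 × 0.0100 × cos(-6.21°) = 11.0 mW

11.0 mW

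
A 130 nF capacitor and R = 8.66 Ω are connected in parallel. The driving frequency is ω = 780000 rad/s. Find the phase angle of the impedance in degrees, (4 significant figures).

-41.29°

X_C = 1/(ωC) = 9.862 Ω
Parallel: admittances add. Y = 1/R + jωC
Y = (0.1155 + j0.1014) S
|Y| = 0.1537 S → |Z| = 1/|Y| = 6.507 Ω, ∠Z = −∠Y = -41.29°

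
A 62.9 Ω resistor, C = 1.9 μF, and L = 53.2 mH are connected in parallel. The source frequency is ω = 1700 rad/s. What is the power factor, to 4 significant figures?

0.8972

X_L = ωL = 90.44 Ω
X_C = 1/(ωC) = 309.6 Ω
Parallel: admittances add. Y = 1/R + 1/(jωL) + jωC
Y = (0.01590 − j0.007827) S
|Y| = 0.01772 S → |Z| = 1/|Y| = 56.43 Ω, ∠Z = −∠Y = 26.21°
cos φ = cos(26.21°) = 0.8972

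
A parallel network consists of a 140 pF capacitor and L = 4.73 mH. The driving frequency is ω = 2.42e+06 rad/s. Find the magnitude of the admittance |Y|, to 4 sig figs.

251.4 μS

X_L = ωL = 11450 Ω
X_C = 1/(ωC) = 2952 Ω
Parallel: admittances add. Y = 1/(jωL) + jωC
Y = (0 + j0.0002514) S
|Y| = 0.0002514 S → |Z| = 1/|Y| = 3977 Ω, ∠Z = −∠Y = -90.00°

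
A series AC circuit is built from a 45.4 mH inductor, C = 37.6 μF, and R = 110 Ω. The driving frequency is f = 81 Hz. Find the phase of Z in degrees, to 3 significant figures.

-14.8°

ω = 2πf = 508.9 rad/s
X_L = ωL = 23.1 Ω
X_C = 1/(ωC) = 52.3 Ω
Net reactance X = X_L − X_C = -29.2 Ω
Z = 110 − j29.2 Ω
|Z| = √(110² + 29.2²) = 114 Ω
∠Z = arctan(-29.2/110) = -14.8°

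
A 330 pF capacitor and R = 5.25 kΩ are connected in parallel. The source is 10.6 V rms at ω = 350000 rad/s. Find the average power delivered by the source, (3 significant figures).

X_C = 1/(ωC) = 8660 Ω
Parallel: admittances add. Y = 1/R + jωC
Y = (0.000190 + j0.000116) S
|Y| = 0.000223 S → |Z| = 1/|Y| = 4490 Ω, ∠Z = −∠Y = -31.2°
I = V/|Z| = 2.36 mA
P = VI cos φ = 10.6 × 0.00236 × cos(-31.2°) = 21.4 mW

21.4 mW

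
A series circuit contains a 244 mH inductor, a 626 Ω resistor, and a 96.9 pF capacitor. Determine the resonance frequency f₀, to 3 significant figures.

32.7 kHz

ω₀ = 1/√(LC) = 1/√(0.244 × 9.69e-11) = 205700 rad/s
f₀ = ω₀/(2π) = 32.7 kHz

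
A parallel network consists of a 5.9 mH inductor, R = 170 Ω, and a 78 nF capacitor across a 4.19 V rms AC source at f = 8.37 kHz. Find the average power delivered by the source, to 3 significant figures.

103 mW

ω = 2πf = 52590 rad/s
X_L = ωL = 310 Ω
X_C = 1/(ωC) = 244 Ω
Parallel: admittances add. Y = 1/R + 1/(jωL) + jωC
Y = (0.00588 + j0.000879) S
|Y| = 0.00595 S → |Z| = 1/|Y| = 168 Ω, ∠Z = −∠Y = -8.50°
I = V/|Z| = 24.9 mA
P = VI cos φ = 4.19 × 0.0249 × cos(-8.50°) = 103 mW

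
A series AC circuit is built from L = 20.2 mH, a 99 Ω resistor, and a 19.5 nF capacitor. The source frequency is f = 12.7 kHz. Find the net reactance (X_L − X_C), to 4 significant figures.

ω = 2πf = 79800 rad/s
X_L = ωL = 1612 Ω
X_C = 1/(ωC) = 642.7 Ω
X = 1612 − 642.7 = 969.2 Ω

969.2 Ω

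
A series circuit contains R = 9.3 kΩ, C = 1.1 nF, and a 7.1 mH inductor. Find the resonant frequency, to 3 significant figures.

57.0 kHz

ω₀ = 1/√(LC) = 1/√(0.0071 × 1.1e-09) = 357800 rad/s
f₀ = ω₀/(2π) = 57.0 kHz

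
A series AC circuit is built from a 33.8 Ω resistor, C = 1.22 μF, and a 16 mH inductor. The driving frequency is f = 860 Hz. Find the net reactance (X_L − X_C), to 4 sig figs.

-65.24 Ω

ω = 2πf = 5404 rad/s
X_L = ωL = 86.46 Ω
X_C = 1/(ωC) = 151.7 Ω
X = 86.46 − 151.7 = -65.24 Ω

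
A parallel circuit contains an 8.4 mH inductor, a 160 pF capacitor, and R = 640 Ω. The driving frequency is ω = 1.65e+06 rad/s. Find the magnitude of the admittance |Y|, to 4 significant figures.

X_L = ωL = 13860 Ω
X_C = 1/(ωC) = 3788 Ω
Parallel: admittances add. Y = 1/R + 1/(jωL) + jωC
Y = (0.001563 + j0.0001918) S
|Y| = 0.001574 S → |Z| = 1/|Y| = 635.2 Ω, ∠Z = −∠Y = -7.000°

1.574 mS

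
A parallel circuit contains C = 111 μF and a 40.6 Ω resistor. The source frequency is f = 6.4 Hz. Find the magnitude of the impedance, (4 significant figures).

39.95 Ω

ω = 2πf = 40.21 rad/s
X_C = 1/(ωC) = 224.0 Ω
Parallel: admittances add. Y = 1/R + jωC
Y = (0.02463 + j0.004464) S
|Y| = 0.02503 S → |Z| = 1/|Y| = 39.95 Ω, ∠Z = −∠Y = -10.27°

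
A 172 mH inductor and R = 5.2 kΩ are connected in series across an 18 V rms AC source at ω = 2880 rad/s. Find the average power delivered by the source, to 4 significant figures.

X_L = ωL = 495.4 Ω
Z = 5200 + j495.4 Ω
|Z| = √(5200² + 495.4²) = 5224 Ω
∠Z = arctan(495.4/5200) = 5.442°
I = V/|Z| = 3.446 mA
P = VI cos φ = 18 × 0.003446 × cos(5.442°) = 61.75 mW

61.75 mW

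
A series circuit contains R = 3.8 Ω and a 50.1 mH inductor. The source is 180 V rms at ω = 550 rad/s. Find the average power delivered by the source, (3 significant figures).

X_L = ωL = 27.6 Ω
Z = 3.80 + j27.6 Ω
|Z| = √(3.80² + 27.6²) = 27.8 Ω
∠Z = arctan(27.6/3.80) = 82.1°
I = V/|Z| = 6.47 A
P = VI cos φ = 180 × 6.47 × cos(82.1°) = 159 W

159 W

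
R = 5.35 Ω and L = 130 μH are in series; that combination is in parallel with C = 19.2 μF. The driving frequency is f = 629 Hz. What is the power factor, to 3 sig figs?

0.954

ω = 2πf = 3952 rad/s
X_L = ωL = 0.514 Ω
X_C = 1/(ωC) = 13.2 Ω
Branch 1 (R+jX_L): Z₁ = 5.35 + j0.514 Ω, |Z₁| = 5.37 Ω
Branch 2 (−jX_C): Z₂ = −j13.2 Ω
Parallel: Z = Z₁Z₂/(Z₁+Z₂), |Z| = 5.15 Ω, ∠Z = -17.4°
cos φ = cos(-17.4°) = 0.954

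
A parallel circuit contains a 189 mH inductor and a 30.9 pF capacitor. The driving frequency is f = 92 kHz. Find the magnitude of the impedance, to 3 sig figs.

115000 Ω

ω = 2πf = 578100 rad/s
X_L = ωL = 109000 Ω
X_C = 1/(ωC) = 56000 Ω
Parallel: admittances add. Y = 1/(jωL) + jωC
Y = (0 + j8.71e-06) S
|Y| = 8.71e-06 S → |Z| = 1/|Y| = 115000 Ω, ∠Z = −∠Y = -90.0°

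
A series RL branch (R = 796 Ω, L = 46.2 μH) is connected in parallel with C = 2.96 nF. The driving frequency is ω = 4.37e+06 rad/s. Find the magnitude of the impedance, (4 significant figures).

X_L = ωL = 201.9 Ω
X_C = 1/(ωC) = 77.31 Ω
Branch 1 (R+jX_L): Z₁ = 796.0 + j201.9 Ω, |Z₁| = 821.2 Ω
Branch 2 (−jX_C): Z₂ = −j77.31 Ω
Parallel: Z = Z₁Z₂/(Z₁+Z₂), |Z| = 78.80 Ω, ∠Z = -84.66°

78.80 Ω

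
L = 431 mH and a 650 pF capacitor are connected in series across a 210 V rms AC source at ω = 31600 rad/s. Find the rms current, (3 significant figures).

X_L = ωL = 13600 Ω
X_C = 1/(ωC) = 48700 Ω
Net reactance X = X_L − X_C = -35100 Ω
Z = − j35100 Ω
|Z| = √(0² + 35100²) = 35100 Ω
I = V/|Z| = 210/35100 = 5.99 mA

5.99 mA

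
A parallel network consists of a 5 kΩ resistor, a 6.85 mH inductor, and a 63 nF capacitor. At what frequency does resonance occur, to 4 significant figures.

ω₀ = 1/√(LC) = 1/√(0.00685 × 6.3e-08) = 48140 rad/s
f₀ = ω₀/(2π) = 7.661 kHz

7.661 kHz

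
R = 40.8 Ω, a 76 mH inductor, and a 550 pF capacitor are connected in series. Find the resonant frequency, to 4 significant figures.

ω₀ = 1/√(LC) = 1/√(0.076 × 5.5e-10) = 154700 rad/s
f₀ = ω₀/(2π) = 24.62 kHz

24.62 kHz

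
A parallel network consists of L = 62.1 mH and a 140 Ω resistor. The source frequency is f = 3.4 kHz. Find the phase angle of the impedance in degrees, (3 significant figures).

6.02°

ω = 2πf = 21360 rad/s
X_L = ωL = 1330 Ω
Parallel: admittances add. Y = 1/R + 1/(jωL)
Y = (0.00714 − j0.000754) S
|Y| = 0.00718 S → |Z| = 1/|Y| = 139 Ω, ∠Z = −∠Y = 6.02°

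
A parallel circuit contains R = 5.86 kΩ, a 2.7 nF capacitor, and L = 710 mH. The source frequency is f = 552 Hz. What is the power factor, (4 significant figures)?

ω = 2πf = 3468 rad/s
X_L = ωL = 2463 Ω
X_C = 1/(ωC) = 106800 Ω
Parallel: admittances add. Y = 1/R + 1/(jωL) + jωC
Y = (0.0001706 − j0.0003967) S
|Y| = 0.0004319 S → |Z| = 1/|Y| = 2316 Ω, ∠Z = −∠Y = 66.73°
cos φ = cos(66.73°) = 0.3951

0.3951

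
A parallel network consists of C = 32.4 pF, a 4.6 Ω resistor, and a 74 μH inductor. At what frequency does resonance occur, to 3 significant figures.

3.25 MHz

ω₀ = 1/√(LC) = 1/√(7.4e-05 × 3.24e-11) = 2.042e+07 rad/s
f₀ = ω₀/(2π) = 3.25 MHz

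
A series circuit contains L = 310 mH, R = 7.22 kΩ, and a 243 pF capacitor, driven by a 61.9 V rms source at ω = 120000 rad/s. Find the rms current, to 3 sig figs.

X_L = ωL = 37200 Ω
X_C = 1/(ωC) = 34300 Ω
Net reactance X = X_L − X_C = 2910 Ω
Z = 7220 + j2910 Ω
|Z| = √(7220² + 2910²) = 7780 Ω
I = V/|Z| = 61.9/7780 = 7.95 mA

7.95 mA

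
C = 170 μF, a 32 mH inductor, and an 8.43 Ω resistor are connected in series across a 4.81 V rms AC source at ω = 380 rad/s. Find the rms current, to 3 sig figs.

531 mA

X_L = ωL = 12.2 Ω
X_C = 1/(ωC) = 15.5 Ω
Net reactance X = X_L − X_C = -3.32 Ω
Z = 8.43 − j3.32 Ω
|Z| = √(8.43² + 3.32²) = 9.06 Ω
I = V/|Z| = 4.81/9.06 = 531 mA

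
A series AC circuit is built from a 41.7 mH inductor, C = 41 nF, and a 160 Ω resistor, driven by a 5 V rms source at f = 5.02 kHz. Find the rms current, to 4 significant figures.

8.847 mA

ω = 2πf = 31540 rad/s
X_L = ωL = 1315 Ω
X_C = 1/(ωC) = 773.3 Ω
Net reactance X = X_L − X_C = 542.0 Ω
Z = 160.0 + j542.0 Ω
|Z| = √(160.0² + 542.0²) = 565.1 Ω
I = V/|Z| = 5/565.1 = 8.847 mA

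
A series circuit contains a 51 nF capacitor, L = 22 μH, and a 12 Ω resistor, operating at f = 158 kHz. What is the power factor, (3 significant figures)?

0.985

ω = 2πf = 992700 rad/s
X_L = ωL = 21.8 Ω
X_C = 1/(ωC) = 19.8 Ω
Net reactance X = X_L − X_C = 2.09 Ω
Z = 12.0 + j2.09 Ω
|Z| = √(12.0² + 2.09²) = 12.2 Ω
∠Z = arctan(2.09/12.0) = 9.88°
cos φ = cos(9.88°) = 0.985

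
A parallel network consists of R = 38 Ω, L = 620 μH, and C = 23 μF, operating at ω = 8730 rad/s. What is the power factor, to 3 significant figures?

0.854

X_L = ωL = 5.41 Ω
X_C = 1/(ωC) = 4.98 Ω
Parallel: admittances add. Y = 1/R + 1/(jωL) + jωC
Y = (0.0263 + j0.0160) S
|Y| = 0.0308 S → |Z| = 1/|Y| = 32.4 Ω, ∠Z = −∠Y = -31.4°
cos φ = cos(-31.4°) = 0.854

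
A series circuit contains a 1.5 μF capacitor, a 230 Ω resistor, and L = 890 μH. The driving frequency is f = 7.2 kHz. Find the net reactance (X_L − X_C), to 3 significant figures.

ω = 2πf = 45240 rad/s
X_L = ωL = 40.3 Ω
X_C = 1/(ωC) = 14.7 Ω
X = 40.3 − 14.7 = 25.5 Ω

25.5 Ω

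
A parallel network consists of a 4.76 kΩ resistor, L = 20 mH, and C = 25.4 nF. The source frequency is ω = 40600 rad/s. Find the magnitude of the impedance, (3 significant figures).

3450 Ω

X_L = ωL = 812 Ω
X_C = 1/(ωC) = 970 Ω
Parallel: admittances add. Y = 1/R + 1/(jωL) + jωC
Y = (0.000210 − j0.000200) S
|Y| = 0.000290 S → |Z| = 1/|Y| = 3450 Ω, ∠Z = −∠Y = 43.6°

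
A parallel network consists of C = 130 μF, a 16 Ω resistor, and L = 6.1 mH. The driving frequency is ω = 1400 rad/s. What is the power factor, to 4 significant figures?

0.6936

X_L = ωL = 8.540 Ω
X_C = 1/(ωC) = 5.495 Ω
Parallel: admittances add. Y = 1/R + 1/(jωL) + jωC
Y = (0.06250 + j0.06490) S
|Y| = 0.09010 S → |Z| = 1/|Y| = 11.10 Ω, ∠Z = −∠Y = -46.08°
cos φ = cos(-46.08°) = 0.6936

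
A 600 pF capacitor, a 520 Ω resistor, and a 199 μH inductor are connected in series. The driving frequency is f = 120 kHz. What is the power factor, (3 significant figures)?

ω = 2πf = 754000 rad/s
X_L = ωL = 150 Ω
X_C = 1/(ωC) = 2210 Ω
Net reactance X = X_L − X_C = -2060 Ω
Z = 520 − j2060 Ω
|Z| = √(520² + 2060²) = 2130 Ω
∠Z = arctan(-2060/520) = -75.8°
cos φ = cos(-75.8°) = 0.245

0.245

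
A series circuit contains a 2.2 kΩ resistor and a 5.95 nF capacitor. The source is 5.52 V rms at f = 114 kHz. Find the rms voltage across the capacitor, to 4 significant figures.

0.5854 V

ω = 2πf = 716300 rad/s
X_C = 1/(ωC) = 234.6 Ω
Z = 2200 − j234.6 Ω
|Z| = √(2200² + 234.6²) = 2212 Ω
I = V/|Z| = 2.495 mA
V_C = I·|Z_C| = 0.002495 × 234.6 = 0.5854 V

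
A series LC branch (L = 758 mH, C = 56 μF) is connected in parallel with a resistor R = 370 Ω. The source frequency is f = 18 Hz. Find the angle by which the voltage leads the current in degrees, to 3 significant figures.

ω = 2πf = 113.1 rad/s
X_L = ωL = 85.7 Ω
X_C = 1/(ωC) = 158 Ω
Branch 1: Z₁ = R = 370 Ω
Branch 2 (series LC): Z₂ = j(X_L − X_C) = −j72.2 Ω
Parallel: Z = Z₁Z₂/(Z₁+Z₂), |Z| = 70.8 Ω, ∠Z = -79.0°

-79.0°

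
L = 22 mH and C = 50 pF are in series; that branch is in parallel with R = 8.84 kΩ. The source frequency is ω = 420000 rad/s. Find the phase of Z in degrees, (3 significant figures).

X_L = ωL = 9240 Ω
X_C = 1/(ωC) = 47600 Ω
Branch 1: Z₁ = R = 8840 Ω
Branch 2 (series LC): Z₂ = j(X_L − X_C) = −j38400 Ω
Parallel: Z = Z₁Z₂/(Z₁+Z₂), |Z| = 8610 Ω, ∠Z = -13.0°

-13.0°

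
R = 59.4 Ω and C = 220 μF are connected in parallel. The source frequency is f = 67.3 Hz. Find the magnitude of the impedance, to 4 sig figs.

10.58 Ω

ω = 2πf = 422.9 rad/s
X_C = 1/(ωC) = 10.75 Ω
Parallel: admittances add. Y = 1/R + jωC
Y = (0.01684 + j0.09303) S
|Y| = 0.09454 S → |Z| = 1/|Y| = 10.58 Ω, ∠Z = −∠Y = -79.74°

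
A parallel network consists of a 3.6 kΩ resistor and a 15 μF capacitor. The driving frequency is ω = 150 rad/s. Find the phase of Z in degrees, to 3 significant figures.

-83.0°

X_C = 1/(ωC) = 444 Ω
Parallel: admittances add. Y = 1/R + jωC
Y = (0.000278 + j0.00225) S
|Y| = 0.00227 S → |Z| = 1/|Y| = 441 Ω, ∠Z = −∠Y = -83.0°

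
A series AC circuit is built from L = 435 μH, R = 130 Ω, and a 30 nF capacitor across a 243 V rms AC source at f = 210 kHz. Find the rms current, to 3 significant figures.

431 mA

ω = 2πf = 1.319e+06 rad/s
X_L = ωL = 574 Ω
X_C = 1/(ωC) = 25.3 Ω
Net reactance X = X_L − X_C = 549 Ω
Z = 130 + j549 Ω
|Z| = √(130² + 549²) = 564 Ω
I = V/|Z| = 243/564 = 431 mA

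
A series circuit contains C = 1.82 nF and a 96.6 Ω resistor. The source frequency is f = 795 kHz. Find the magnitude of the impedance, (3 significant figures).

ω = 2πf = 4.995e+06 rad/s
X_C = 1/(ωC) = 110 Ω
Z = 96.6 − j110 Ω
|Z| = √(96.6² + 110²) = 146 Ω

146 Ω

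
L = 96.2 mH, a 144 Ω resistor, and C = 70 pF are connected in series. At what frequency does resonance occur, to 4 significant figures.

61.33 kHz

ω₀ = 1/√(LC) = 1/√(0.0962 × 7e-11) = 385400 rad/s
f₀ = ω₀/(2π) = 61.33 kHz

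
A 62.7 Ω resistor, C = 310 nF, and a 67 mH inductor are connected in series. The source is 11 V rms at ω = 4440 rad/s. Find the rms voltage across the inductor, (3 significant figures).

7.55 V

X_L = ωL = 297 Ω
X_C = 1/(ωC) = 727 Ω
Net reactance X = X_L − X_C = -429 Ω
Z = 62.7 − j429 Ω
|Z| = √(62.7² + 429²) = 434 Ω
I = V/|Z| = 25.4 mA
V_L = I·|Z_L| = 0.0254 × 297 = 7.55 V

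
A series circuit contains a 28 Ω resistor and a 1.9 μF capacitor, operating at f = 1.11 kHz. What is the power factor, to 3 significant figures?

0.348

ω = 2πf = 6974 rad/s
X_C = 1/(ωC) = 75.5 Ω
Z = 28.0 − j75.5 Ω
|Z| = √(28.0² + 75.5²) = 80.5 Ω
∠Z = arctan(-75.5/28.0) = -69.6°
cos φ = cos(-69.6°) = 0.348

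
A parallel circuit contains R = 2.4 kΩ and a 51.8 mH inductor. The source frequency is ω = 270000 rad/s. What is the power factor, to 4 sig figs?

0.9856

X_L = ωL = 13990 Ω
Parallel: admittances add. Y = 1/R + 1/(jωL)
Y = (0.0004167 − j7.15e-05) S
|Y| = 0.0004228 S → |Z| = 1/|Y| = 2365 Ω, ∠Z = −∠Y = 9.737°
cos φ = cos(9.737°) = 0.9856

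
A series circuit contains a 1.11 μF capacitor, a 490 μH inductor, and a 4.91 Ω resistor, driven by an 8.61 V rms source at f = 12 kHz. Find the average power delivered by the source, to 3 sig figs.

561 mW

ω = 2πf = 75400 rad/s
X_L = ωL = 36.9 Ω
X_C = 1/(ωC) = 11.9 Ω
Net reactance X = X_L − X_C = 25.0 Ω
Z = 4.91 + j25.0 Ω
|Z| = √(4.91² + 25.0²) = 25.5 Ω
∠Z = arctan(25.0/4.91) = 78.9°
I = V/|Z| = 338 mA
P = VI cos φ = 8.61 × 0.338 × cos(78.9°) = 561 mW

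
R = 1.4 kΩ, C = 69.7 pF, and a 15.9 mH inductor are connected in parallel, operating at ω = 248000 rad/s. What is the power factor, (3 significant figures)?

X_L = ωL = 3940 Ω
X_C = 1/(ωC) = 57900 Ω
Parallel: admittances add. Y = 1/R + 1/(jωL) + jωC
Y = (0.000714 − j0.000236) S
|Y| = 0.000752 S → |Z| = 1/|Y| = 1330 Ω, ∠Z = −∠Y = 18.3°
cos φ = cos(18.3°) = 0.949

0.949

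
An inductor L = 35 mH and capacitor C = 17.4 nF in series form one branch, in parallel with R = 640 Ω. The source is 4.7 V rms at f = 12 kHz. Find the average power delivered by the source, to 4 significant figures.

ω = 2πf = 75400 rad/s
X_L = ωL = 2639 Ω
X_C = 1/(ωC) = 762.2 Ω
Branch 1: Z₁ = R = 640.0 Ω
Branch 2 (series LC): Z₂ = j(X_L − X_C) = j1877 Ω
Parallel: Z = Z₁Z₂/(Z₁+Z₂), |Z| = 605.7 Ω, ∠Z = 18.83°
I = V/|Z| = 7.759 mA
P = VI cos φ = 4.7 × 0.007759 × cos(18.83°) = 34.52 mW

34.52 mW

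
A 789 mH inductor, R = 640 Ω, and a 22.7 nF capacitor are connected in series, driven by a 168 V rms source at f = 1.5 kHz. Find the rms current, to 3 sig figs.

ω = 2πf = 9425 rad/s
X_L = ωL = 7440 Ω
X_C = 1/(ωC) = 4670 Ω
Net reactance X = X_L − X_C = 2760 Ω
Z = 640 + j2760 Ω
|Z| = √(640² + 2760²) = 2840 Ω
I = V/|Z| = 168/2840 = 59.3 mA

59.3 mA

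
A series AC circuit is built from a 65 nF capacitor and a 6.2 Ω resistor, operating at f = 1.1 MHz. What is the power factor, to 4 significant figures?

ω = 2πf = 6.912e+06 rad/s
X_C = 1/(ωC) = 2.226 Ω
Z = 6.200 − j2.226 Ω
|Z| = √(6.200² + 2.226²) = 6.587 Ω
∠Z = arctan(-2.226/6.200) = -19.75°
cos φ = cos(-19.75°) = 0.9412

0.9412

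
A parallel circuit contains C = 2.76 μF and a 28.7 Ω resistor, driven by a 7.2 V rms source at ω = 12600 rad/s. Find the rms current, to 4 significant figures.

354.4 mA

X_C = 1/(ωC) = 28.76 Ω
Parallel: admittances add. Y = 1/R + jωC
Y = (0.03484 + j0.03478) S
|Y| = 0.04923 S → |Z| = 1/|Y| = 20.31 Ω, ∠Z = −∠Y = -44.94°
I = V/|Z| = 7.2/20.31 = 354.4 mA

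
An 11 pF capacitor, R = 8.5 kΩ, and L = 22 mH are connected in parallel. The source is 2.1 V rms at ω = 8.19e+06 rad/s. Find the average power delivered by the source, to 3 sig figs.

519 μW

X_L = ωL = 180000 Ω
X_C = 1/(ωC) = 11100 Ω
Parallel: admittances add. Y = 1/R + 1/(jωL) + jωC
Y = (0.000118 + j8.45e-05) S
|Y| = 0.000145 S → |Z| = 1/|Y| = 6900 Ω, ∠Z = −∠Y = -35.7°
I = V/|Z| = 304 μA
P = VI cos φ = 2.1 × 0.000304 × cos(-35.7°) = 519 μW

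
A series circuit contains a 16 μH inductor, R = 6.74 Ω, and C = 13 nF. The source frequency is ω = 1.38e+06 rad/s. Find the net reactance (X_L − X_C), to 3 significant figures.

X_L = ωL = 22.1 Ω
X_C = 1/(ωC) = 55.7 Ω
X = 22.1 − 55.7 = -33.7 Ω

-33.7 Ω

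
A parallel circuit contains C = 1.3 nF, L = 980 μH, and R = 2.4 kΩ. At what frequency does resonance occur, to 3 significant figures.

141 kHz

ω₀ = 1/√(LC) = 1/√(0.00098 × 1.3e-09) = 886000 rad/s
f₀ = ω₀/(2π) = 141 kHz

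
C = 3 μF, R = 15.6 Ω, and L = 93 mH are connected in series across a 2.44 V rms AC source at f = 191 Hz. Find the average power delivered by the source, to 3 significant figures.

3.34 mW

ω = 2πf = 1200 rad/s
X_L = ωL = 112 Ω
X_C = 1/(ωC) = 278 Ω
Net reactance X = X_L − X_C = -166 Ω
Z = 15.6 − j166 Ω
|Z| = √(15.6² + 166²) = 167 Ω
∠Z = arctan(-166/15.6) = -84.6°
I = V/|Z| = 14.6 mA
P = VI cos φ = 2.44 × 0.0146 × cos(-84.6°) = 3.34 mW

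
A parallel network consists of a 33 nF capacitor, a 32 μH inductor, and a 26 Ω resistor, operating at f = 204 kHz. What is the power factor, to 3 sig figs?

ω = 2πf = 1.282e+06 rad/s
X_L = ωL = 41.0 Ω
X_C = 1/(ωC) = 23.6 Ω
Parallel: admittances add. Y = 1/R + 1/(jωL) + jωC
Y = (0.0385 + j0.0179) S
|Y| = 0.0424 S → |Z| = 1/|Y| = 23.6 Ω, ∠Z = −∠Y = -25.0°
cos φ = cos(-25.0°) = 0.906

0.906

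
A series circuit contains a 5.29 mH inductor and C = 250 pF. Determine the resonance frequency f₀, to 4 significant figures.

ω₀ = 1/√(LC) = 1/√(0.00529 × 2.5e-10) = 869600 rad/s
f₀ = ω₀/(2π) = 138.4 kHz

138.4 kHz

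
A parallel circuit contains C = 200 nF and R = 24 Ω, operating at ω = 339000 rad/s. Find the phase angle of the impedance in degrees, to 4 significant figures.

-58.43°

X_C = 1/(ωC) = 14.75 Ω
Parallel: admittances add. Y = 1/R + jωC
Y = (0.04167 + j0.06780) S
|Y| = 0.07958 S → |Z| = 1/|Y| = 12.57 Ω, ∠Z = −∠Y = -58.43°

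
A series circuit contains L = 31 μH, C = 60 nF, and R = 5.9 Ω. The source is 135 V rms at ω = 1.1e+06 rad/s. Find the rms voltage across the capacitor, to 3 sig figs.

103 V

X_L = ωL = 34.1 Ω
X_C = 1/(ωC) = 15.2 Ω
Net reactance X = X_L − X_C = 18.9 Ω
Z = 5.90 + j18.9 Ω
|Z| = √(5.90² + 18.9²) = 19.8 Ω
I = V/|Z| = 6.80 A
V_C = I·|Z_C| = 6.80 × 15.2 = 103 V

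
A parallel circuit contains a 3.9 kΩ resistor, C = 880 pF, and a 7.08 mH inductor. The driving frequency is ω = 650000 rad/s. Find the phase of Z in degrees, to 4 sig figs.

X_L = ωL = 4602 Ω
X_C = 1/(ωC) = 1748 Ω
Parallel: admittances add. Y = 1/R + 1/(jωL) + jωC
Y = (0.0002564 + j0.0003547) S
|Y| = 0.0004377 S → |Z| = 1/|Y| = 2285 Ω, ∠Z = −∠Y = -54.14°

-54.14°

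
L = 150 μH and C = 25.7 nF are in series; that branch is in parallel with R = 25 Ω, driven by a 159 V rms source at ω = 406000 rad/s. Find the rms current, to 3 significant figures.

X_L = ωL = 60.9 Ω
X_C = 1/(ωC) = 95.8 Ω
Branch 1: Z₁ = R = 25.0 Ω
Branch 2 (series LC): Z₂ = j(X_L − X_C) = −j34.9 Ω
Parallel: Z = Z₁Z₂/(Z₁+Z₂), |Z| = 20.3 Ω, ∠Z = -35.6°
I = V/|Z| = 159/20.3 = 7.82 A

7.82 A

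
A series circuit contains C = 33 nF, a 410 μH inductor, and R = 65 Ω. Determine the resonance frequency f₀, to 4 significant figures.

ω₀ = 1/√(LC) = 1/√(0.00041 × 3.3e-08) = 271900 rad/s
f₀ = ω₀/(2π) = 43.27 kHz

43.27 kHz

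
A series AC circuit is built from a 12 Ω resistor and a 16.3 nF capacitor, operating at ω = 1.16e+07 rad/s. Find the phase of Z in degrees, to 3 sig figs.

-23.8°

X_C = 1/(ωC) = 5.29 Ω
Z = 12.0 − j5.29 Ω
|Z| = √(12.0² + 5.29²) = 13.1 Ω
∠Z = arctan(-5.29/12.0) = -23.8°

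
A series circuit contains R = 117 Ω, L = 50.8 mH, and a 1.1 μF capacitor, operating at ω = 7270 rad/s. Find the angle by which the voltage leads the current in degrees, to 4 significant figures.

64.41°

X_L = ωL = 369.3 Ω
X_C = 1/(ωC) = 125.0 Ω
Net reactance X = X_L − X_C = 244.3 Ω
Z = 117.0 + j244.3 Ω
|Z| = √(117.0² + 244.3²) = 270.8 Ω
∠Z = arctan(244.3/117.0) = 64.41°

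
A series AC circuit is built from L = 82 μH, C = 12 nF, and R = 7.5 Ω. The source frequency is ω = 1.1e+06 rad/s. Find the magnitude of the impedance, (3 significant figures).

16.3 Ω

X_L = ωL = 90.2 Ω
X_C = 1/(ωC) = 75.8 Ω
Net reactance X = X_L − X_C = 14.4 Ω
Z = 7.50 + j14.4 Ω
|Z| = √(7.50² + 14.4²) = 16.3 Ω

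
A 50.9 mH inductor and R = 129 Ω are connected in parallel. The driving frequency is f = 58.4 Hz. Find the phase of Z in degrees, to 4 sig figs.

81.76°

ω = 2πf = 366.9 rad/s
X_L = ωL = 18.68 Ω
Parallel: admittances add. Y = 1/R + 1/(jωL)
Y = (0.007752 − j0.05354) S
|Y| = 0.05410 S → |Z| = 1/|Y| = 18.48 Ω, ∠Z = −∠Y = 81.76°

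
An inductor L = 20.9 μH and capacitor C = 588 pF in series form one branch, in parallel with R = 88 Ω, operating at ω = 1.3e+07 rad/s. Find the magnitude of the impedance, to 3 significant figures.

74.6 Ω

X_L = ωL = 272 Ω
X_C = 1/(ωC) = 131 Ω
Branch 1: Z₁ = R = 88.0 Ω
Branch 2 (series LC): Z₂ = j(X_L − X_C) = j141 Ω
Parallel: Z = Z₁Z₂/(Z₁+Z₂), |Z| = 74.6 Ω, ∠Z = 32.0°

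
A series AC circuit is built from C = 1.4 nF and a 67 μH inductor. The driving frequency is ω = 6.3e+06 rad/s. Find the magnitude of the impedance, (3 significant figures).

309 Ω

X_L = ωL = 422 Ω
X_C = 1/(ωC) = 113 Ω
Net reactance X = X_L − X_C = 309 Ω
Z = j309 Ω
|Z| = √(0² + 309²) = 309 Ω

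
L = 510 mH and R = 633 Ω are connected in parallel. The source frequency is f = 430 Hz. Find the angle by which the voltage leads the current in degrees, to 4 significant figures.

24.67°

ω = 2πf = 2702 rad/s
X_L = ωL = 1378 Ω
Parallel: admittances add. Y = 1/R + 1/(jωL)
Y = (0.001580 − j0.0007257) S
|Y| = 0.001739 S → |Z| = 1/|Y| = 575.2 Ω, ∠Z = −∠Y = 24.67°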